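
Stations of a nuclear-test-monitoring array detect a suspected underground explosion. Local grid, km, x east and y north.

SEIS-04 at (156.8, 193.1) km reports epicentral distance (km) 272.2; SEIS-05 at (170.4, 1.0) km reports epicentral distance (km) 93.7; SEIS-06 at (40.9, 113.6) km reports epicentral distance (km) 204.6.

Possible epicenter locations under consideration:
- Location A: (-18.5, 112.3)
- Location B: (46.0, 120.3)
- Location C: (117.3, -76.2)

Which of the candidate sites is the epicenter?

Location C

For each candidate, compare |candidate − station| to the reported distance:
Location A: residuals SEIS-04 79.2, SEIS-05 125.6, SEIS-06 145.2 → max 145.2 km
Location B: residuals SEIS-04 139.6, SEIS-05 78.7, SEIS-06 196.2 → max 196.2 km
Location C: residuals SEIS-04 0.0, SEIS-05 0.0, SEIS-06 0.0 → max 0.0 km
Only Location C has all residuals ≈ 0.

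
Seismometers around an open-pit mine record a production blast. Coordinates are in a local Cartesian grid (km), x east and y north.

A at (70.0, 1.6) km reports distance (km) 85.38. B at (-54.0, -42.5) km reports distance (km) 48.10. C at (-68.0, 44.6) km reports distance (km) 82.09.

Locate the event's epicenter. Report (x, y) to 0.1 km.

Circle about each station: (x − 70.0)² + (y − 1.6)² = 85.38²; (x + 54.0)² + (y + 42.5)² = 48.10²; (x + 68.0)² + (y − 44.6)² = 82.09².
Subtracting the A equation from the B and C equations removes the quadratic terms:
-248.0 x − 88.2 y = 4795.82
-276.0 x + 86.0 y = 2261.58
Solving the 2×2 system: x ≈ -13.4, y ≈ -16.7 km.
Check against A (with the unrounded x, y): √((x − 70.0)²+(y − 1.6)²) = 85.38 ≈ 85.38 km. ✓

(-13.4, -16.7)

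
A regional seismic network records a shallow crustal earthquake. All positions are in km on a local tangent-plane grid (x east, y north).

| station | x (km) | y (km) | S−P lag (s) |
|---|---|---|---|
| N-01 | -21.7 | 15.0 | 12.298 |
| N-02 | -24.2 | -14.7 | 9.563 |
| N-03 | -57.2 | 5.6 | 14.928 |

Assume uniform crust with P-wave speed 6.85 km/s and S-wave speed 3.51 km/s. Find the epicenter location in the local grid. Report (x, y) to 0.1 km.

Distance from S−P lag: d = Δt · v_P v_S / (v_P − v_S) = Δt · (6.85·3.51)/(6.85−3.51) ≈ 7.1987·Δt.
So d_N-01 = 88.53, d_N-02 = 68.84, d_N-03 = 107.46 km.
Circle about each station: (x + 21.7)² + (y − 15.0)² = 88.53²; (x + 24.2)² + (y + 14.7)² = 68.84²; (x + 57.2)² + (y − 5.6)² = 107.46².
Subtracting pairs of circle equations eliminates x²+y² and gives linear equations (the radical axes):
-5.0 x − 59.4 y = 3204.46
-71.0 x − 18.8 y = -1102.78
Solving the 2×2 system: x ≈ 30.5, y ≈ -56.5 km.

(30.5, -56.5)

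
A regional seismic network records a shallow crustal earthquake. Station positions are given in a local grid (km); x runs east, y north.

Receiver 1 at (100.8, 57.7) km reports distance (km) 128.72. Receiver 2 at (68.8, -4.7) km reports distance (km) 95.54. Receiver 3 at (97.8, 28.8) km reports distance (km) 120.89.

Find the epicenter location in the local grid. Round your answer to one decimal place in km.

-22.9 km east, 22.1 km north

Circle about each station: (x − 100.8)² + (y − 57.7)² = 128.72²; (x − 68.8)² + (y + 4.7)² = 95.54²; (x − 97.8)² + (y − 28.8)² = 120.89².
Subtracting the Receiver 1 equation from the Receiver 2 and Receiver 3 equations removes the quadratic terms:
-64.0 x − 124.8 y = -1293.45
-6.0 x − 57.8 y = -1141.20
Solving the 2×2 system: x ≈ -22.9, y ≈ 22.1 km.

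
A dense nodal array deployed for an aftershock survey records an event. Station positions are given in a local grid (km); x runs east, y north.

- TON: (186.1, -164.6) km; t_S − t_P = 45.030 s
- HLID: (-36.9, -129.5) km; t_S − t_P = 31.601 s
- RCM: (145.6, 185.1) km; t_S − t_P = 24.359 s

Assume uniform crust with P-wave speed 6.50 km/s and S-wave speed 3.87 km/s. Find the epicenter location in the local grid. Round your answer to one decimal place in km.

(-86.8, 168.6)

Distance from S−P lag: d = Δt · v_P v_S / (v_P − v_S) = Δt · (6.50·3.87)/(6.50−3.87) ≈ 9.5646·Δt.
So d_TON = 430.70, d_HLID = 302.25, d_RCM = 232.99 km.
Circle about each station: (x − 186.1)² + (y + 164.6)² = 430.70²; (x + 36.9)² + (y + 129.5)² = 302.25²; (x − 145.6)² + (y − 185.1)² = 232.99².
Subtracting pairs of circle equations eliminates x²+y² and gives linear equations (the radical axes):
-446.0 x + 70.2 y = 50552.92
-81.0 x + 699.4 y = 124953.15
Solving the 2×2 system: x ≈ -86.8, y ≈ 168.6 km.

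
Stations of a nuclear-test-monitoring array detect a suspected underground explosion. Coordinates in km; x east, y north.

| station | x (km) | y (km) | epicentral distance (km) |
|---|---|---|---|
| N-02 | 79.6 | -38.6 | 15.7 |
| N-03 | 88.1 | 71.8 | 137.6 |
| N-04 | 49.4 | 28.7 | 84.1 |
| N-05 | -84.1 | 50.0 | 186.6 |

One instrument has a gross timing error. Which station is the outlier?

N-03

Solve using three stations at a time. Using N-02, N-04, N-05 (subtract circle equations pairwise → linear system) gives (x, y) ≈ (71.9, -52.3).
Distances from that point to each station vs reported:
  N-02: calculated 15.7 vs reported 15.7 → residual 0.0 km
  N-03: calculated 125.2 vs reported 137.6 → residual 12.4 km
  N-04: calculated 84.1 vs reported 84.1 → residual 0.0 km
  N-05: calculated 186.6 vs reported 186.6 → residual 0.0 km
N-02, N-04, N-05 are mutually consistent (residuals ≈ 0); N-03 is off by 12.4 km.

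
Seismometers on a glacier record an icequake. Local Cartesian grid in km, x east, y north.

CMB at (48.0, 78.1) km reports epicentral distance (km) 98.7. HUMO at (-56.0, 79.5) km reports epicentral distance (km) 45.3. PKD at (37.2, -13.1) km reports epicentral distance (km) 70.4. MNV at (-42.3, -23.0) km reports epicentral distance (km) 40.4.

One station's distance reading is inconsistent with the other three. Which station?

Solve using three stations at a time. Using CMB, PKD, MNV (subtract circle equations pairwise → linear system) gives (x, y) ≈ (-27.5, 14.6).
Distances from that point to each station vs reported:
  CMB: calculated 98.7 vs reported 98.7 → residual 0.0 km
  HUMO: calculated 70.9 vs reported 45.3 → residual 25.6 km
  PKD: calculated 70.4 vs reported 70.4 → residual 0.0 km
  MNV: calculated 40.4 vs reported 40.4 → residual 0.0 km
CMB, PKD, MNV are mutually consistent (residuals ≈ 0); HUMO is off by 25.6 km.

HUMO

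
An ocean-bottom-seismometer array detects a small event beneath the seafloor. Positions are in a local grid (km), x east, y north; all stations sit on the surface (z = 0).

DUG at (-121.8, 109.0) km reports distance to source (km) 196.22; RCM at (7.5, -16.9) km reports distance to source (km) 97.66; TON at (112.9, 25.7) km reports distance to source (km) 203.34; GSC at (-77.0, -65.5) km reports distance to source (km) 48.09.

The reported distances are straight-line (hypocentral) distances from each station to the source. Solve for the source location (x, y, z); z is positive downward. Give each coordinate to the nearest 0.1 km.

(-59.9, -71.8, 44.5)

Each station gives a sphere (x−x_i)² + (y−y_i)² + z² = d_i² (stations at z=0).
Subtracting the DUG sphere from RCM and TON: z² cancels, leaving linear equations in x and y:
258.6 x − 251.8 y = 2590.43
469.4 x − 166.6 y = -16154.21
Solving: x ≈ -59.900, y ≈ -71.805 km (keep extra digits for the depth step; rounded: -59.9, -71.8).
Then from the DUG sphere: z² = 196.22² − (x + 121.8)² − (y − 109.0)² with x = -59.900, y = -71.805, so z ≈ 44.500 ≈ 44.5 km.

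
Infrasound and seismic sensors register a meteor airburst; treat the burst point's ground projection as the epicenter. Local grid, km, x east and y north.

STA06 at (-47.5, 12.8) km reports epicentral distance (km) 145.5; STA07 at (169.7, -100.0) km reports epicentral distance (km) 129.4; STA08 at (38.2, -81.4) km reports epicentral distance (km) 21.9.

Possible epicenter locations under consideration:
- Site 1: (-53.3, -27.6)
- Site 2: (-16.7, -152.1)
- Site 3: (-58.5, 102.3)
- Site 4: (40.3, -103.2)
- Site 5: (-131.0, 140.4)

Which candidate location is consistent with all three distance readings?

Site 4

For each candidate, compare |candidate − station| to the reported distance:
Site 1: residuals STA06 104.7, STA07 105.1, STA08 84.2 → max 105.1 km
Site 2: residuals STA06 22.3, STA07 64.1, STA08 67.6 → max 67.6 km
Site 3: residuals STA06 55.3, STA07 175.6, STA08 185.7 → max 185.7 km
Site 4: residuals STA06 0.0, STA07 0.0, STA08 0.0 → max 0.0 km
Site 5: residuals STA06 7.0, STA07 255.6, STA08 257.1 → max 257.1 km
Only Site 4 has all residuals ≈ 0.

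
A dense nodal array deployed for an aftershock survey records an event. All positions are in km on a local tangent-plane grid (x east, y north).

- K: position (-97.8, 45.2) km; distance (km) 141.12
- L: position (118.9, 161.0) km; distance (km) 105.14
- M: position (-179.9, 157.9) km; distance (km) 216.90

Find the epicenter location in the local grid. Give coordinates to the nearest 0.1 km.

(30.3, 104.4)

Circle about each station: (x + 97.8)² + (y − 45.2)² = 141.12²; (x − 118.9)² + (y − 161.0)² = 105.14²; (x + 179.9)² + (y − 157.9)² = 216.90².
Subtracting the K equation from the L and M equations removes the quadratic terms:
433.4 x + 231.6 y = 37310.76
-164.2 x + 225.4 y = 18557.78
Solving the 2×2 system: x ≈ 30.3, y ≈ 104.4 km.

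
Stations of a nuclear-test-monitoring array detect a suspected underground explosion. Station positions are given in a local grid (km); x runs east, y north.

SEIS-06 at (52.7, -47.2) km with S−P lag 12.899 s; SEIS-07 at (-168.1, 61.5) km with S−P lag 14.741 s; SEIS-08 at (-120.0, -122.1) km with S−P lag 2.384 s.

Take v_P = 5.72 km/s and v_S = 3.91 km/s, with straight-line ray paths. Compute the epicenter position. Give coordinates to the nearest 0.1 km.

-95.6 km east, -105.6 km north

Distance from S−P lag: d = Δt · v_P v_S / (v_P − v_S) = Δt · (5.72·3.91)/(5.72−3.91) ≈ 12.3565·Δt.
So d_SEIS-06 = 159.39, d_SEIS-07 = 182.15, d_SEIS-08 = 29.46 km.
Circle about each station: (x − 52.7)² + (y + 47.2)² = 159.39²; (x + 168.1)² + (y − 61.5)² = 182.15²; (x + 120.0)² + (y + 122.1)² = 29.46².
Subtracting pairs of circle equations eliminates x²+y² and gives linear equations (the radical axes):
-441.6 x + 217.4 y = 19261.28
-345.4 x − 149.8 y = 48840.56
Solving the 2×2 system: x ≈ -95.6, y ≈ -105.6 km.
Check against SEIS-06 (with the unrounded x, y): √((x − 52.7)²+(y + 47.2)²) = 159.39 ≈ 159.39 km. ✓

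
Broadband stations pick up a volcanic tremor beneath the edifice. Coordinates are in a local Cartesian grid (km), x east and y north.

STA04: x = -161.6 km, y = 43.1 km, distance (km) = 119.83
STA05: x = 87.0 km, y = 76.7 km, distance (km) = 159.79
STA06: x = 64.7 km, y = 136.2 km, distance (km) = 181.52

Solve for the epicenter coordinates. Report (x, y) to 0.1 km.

Circle about each station: (x + 161.6)² + (y − 43.1)² = 119.83²; (x − 87.0)² + (y − 76.7)² = 159.79²; (x − 64.7)² + (y − 136.2)² = 181.52².
Subtracting the STA04 equation from the STA05 and STA06 equations removes the quadratic terms:
497.2 x + 67.2 y = -25693.90
452.6 x + 186.2 y = -23825.92
Solving the 2×2 system: x ≈ -51.2, y ≈ -3.5 km.

(-51.2, -3.5)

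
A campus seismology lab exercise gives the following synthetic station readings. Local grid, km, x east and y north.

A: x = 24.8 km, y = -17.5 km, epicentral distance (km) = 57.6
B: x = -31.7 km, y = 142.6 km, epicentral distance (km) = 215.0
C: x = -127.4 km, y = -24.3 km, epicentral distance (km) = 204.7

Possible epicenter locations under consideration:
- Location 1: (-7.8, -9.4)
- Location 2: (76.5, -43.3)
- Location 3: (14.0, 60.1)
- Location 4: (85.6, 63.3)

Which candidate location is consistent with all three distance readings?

For each candidate, compare |candidate − station| to the reported distance:
Location 1: residuals A 24.0, B 61.1, C 84.2 → max 84.2 km
Location 2: residuals A 0.2, B 0.1, C 0.1 → max 0.2 km
Location 3: residuals A 20.7, B 120.7, C 40.0 → max 120.7 km
Location 4: residuals A 43.5, B 73.4, C 25.6 → max 73.4 km
Only Location 2 has all residuals ≈ 0.

Location 2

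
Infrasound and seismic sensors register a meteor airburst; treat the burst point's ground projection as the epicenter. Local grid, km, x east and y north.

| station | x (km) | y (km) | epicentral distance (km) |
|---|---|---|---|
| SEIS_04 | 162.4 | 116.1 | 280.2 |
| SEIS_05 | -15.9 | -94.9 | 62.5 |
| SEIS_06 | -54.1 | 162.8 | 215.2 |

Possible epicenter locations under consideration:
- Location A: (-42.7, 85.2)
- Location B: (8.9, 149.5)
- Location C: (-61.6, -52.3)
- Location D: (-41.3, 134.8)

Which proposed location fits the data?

Location C

For each candidate, compare |candidate − station| to the reported distance:
Location A: residuals SEIS_04 72.8, SEIS_05 119.6, SEIS_06 136.8 → max 136.8 km
Location B: residuals SEIS_04 123.1, SEIS_05 183.2, SEIS_06 150.8 → max 183.2 km
Location C: residuals SEIS_04 0.0, SEIS_05 0.0, SEIS_06 0.0 → max 0.0 km
Location D: residuals SEIS_04 75.6, SEIS_05 168.6, SEIS_06 184.4 → max 184.4 km
Only Location C has all residuals ≈ 0.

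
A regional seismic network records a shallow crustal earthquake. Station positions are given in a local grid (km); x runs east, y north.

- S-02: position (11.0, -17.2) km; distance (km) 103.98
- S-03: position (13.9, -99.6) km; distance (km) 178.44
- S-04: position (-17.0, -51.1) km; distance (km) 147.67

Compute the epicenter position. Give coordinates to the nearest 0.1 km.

65.9 km east, 71.1 km north

Circle about each station: (x − 11.0)² + (y + 17.2)² = 103.98²; (x − 13.9)² + (y + 99.6)² = 178.44²; (x + 17.0)² + (y + 51.1)² = 147.67².
Subtracting the S-02 equation from the S-03 and S-04 equations removes the quadratic terms:
5.8 x − 164.8 y = -11332.46
-56.0 x − 67.8 y = -8511.22
Solving the 2×2 system: x ≈ 65.9, y ≈ 71.1 km.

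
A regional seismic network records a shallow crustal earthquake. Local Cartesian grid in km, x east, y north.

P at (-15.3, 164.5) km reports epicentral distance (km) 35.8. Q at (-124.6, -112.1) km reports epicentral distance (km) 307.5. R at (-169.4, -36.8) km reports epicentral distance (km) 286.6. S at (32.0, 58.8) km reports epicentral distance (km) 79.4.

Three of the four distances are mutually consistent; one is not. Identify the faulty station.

P

Solve using three stations at a time. Using Q, R, S (subtract circle equations pairwise → linear system) gives (x, y) ≈ (62.0, 132.3).
Distances from that point to each station vs reported:
  P: calculated 83.7 vs reported 35.8 → residual 47.9 km
  Q: calculated 307.5 vs reported 307.5 → residual 0.0 km
  R: calculated 286.6 vs reported 286.6 → residual 0.0 km
  S: calculated 79.4 vs reported 79.4 → residual 0.0 km
Q, R, S are mutually consistent (residuals ≈ 0); P is off by 47.9 km.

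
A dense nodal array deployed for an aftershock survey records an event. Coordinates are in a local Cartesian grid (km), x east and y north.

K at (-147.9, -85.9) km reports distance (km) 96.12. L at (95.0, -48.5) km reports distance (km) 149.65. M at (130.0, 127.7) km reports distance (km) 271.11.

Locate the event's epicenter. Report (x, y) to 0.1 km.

x ≈ -52.7 km, y ≈ -72.6 km

Circle about each station: (x + 147.9)² + (y + 85.9)² = 96.12²; (x − 95.0)² + (y + 48.5)² = 149.65²; (x − 130.0)² + (y − 127.7)² = 271.11².
Subtracting the K equation from the L and M equations removes the quadratic terms:
485.8 x + 74.8 y = -31032.04
555.8 x + 427.2 y = -60307.51
Solving the 2×2 system: x ≈ -52.7, y ≈ -72.6 km.
Check against K (with the unrounded x, y): √((x + 147.9)²+(y + 85.9)²) = 96.12 ≈ 96.12 km. ✓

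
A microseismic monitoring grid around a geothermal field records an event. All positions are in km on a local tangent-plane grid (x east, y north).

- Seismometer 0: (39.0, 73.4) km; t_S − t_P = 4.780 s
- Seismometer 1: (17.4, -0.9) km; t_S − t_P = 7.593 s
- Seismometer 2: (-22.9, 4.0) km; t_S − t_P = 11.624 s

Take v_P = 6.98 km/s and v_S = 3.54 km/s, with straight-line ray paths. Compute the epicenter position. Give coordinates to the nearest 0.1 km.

(51.7, 41.5)

Distance from S−P lag: d = Δt · v_P v_S / (v_P − v_S) = Δt · (6.98·3.54)/(6.98−3.54) ≈ 7.1829·Δt.
So d_Seismometer 0 = 34.33, d_Seismometer 1 = 54.54, d_Seismometer 2 = 83.49 km.
Circle about each station: (x − 39.0)² + (y − 73.4)² = 34.33²; (x − 17.4)² + (y + 0.9)² = 54.54²; (x + 22.9)² + (y − 4.0)² = 83.49².
Subtracting the Seismometer 0 equation from the Seismometer 1 and Seismometer 2 equations removes the quadratic terms:
-43.2 x − 148.6 y = -8401.05
-123.8 x − 138.8 y = -12160.18
Solving the 2×2 system: x ≈ 51.7, y ≈ 41.5 km.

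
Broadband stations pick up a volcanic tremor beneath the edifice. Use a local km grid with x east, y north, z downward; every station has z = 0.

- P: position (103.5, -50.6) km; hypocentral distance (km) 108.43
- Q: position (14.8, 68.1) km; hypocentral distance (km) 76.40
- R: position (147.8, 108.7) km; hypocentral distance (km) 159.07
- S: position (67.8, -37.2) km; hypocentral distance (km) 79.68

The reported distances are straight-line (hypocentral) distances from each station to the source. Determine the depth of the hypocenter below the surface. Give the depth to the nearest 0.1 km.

50.1 km

Each station gives a sphere (x−x_i)² + (y−y_i)² + z² = d_i² (stations at z=0).
Subtracting the P sphere from Q and R: z² cancels, leaving linear equations in x and y:
-177.4 x + 237.4 y = -2495.86
88.6 x + 318.6 y = 6841.72
Solving: x ≈ 31.197, y ≈ 12.799 km (keep extra digits for the depth step; rounded: 31.2, 12.8).
Then from the P sphere: z² = 108.43² − (x − 103.5)² − (y + 50.6)² with x = 31.197, y = 12.799, so z ≈ 50.099 ≈ 50.1 km.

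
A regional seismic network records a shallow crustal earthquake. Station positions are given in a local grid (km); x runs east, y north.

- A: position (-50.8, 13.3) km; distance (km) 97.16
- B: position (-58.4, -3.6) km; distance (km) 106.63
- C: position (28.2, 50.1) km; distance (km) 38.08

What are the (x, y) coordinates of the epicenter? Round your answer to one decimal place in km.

Circle about each station: (x + 50.8)² + (y − 13.3)² = 97.16²; (x + 58.4)² + (y + 3.6)² = 106.63²; (x − 28.2)² + (y − 50.1)² = 38.08².
Subtracting the A equation from the B and C equations removes the quadratic terms:
-15.2 x − 33.8 y = -1263.90
158.0 x + 73.6 y = 8537.70
Solving the 2×2 system: x ≈ 46.3, y ≈ 16.6 km.

x ≈ 46.3 km, y ≈ 16.6 km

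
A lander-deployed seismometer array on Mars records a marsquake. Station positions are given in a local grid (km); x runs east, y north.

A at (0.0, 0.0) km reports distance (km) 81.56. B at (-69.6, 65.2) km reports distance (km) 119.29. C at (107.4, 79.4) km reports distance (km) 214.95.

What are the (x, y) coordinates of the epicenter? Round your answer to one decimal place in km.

Circle about each station: x² + y² = 81.56²; (x + 69.6)² + (y − 65.2)² = 119.29²; (x − 107.4)² + (y − 79.4)² = 214.95².
Subtracting the A equation from the B and C equations removes the quadratic terms:
-139.2 x + 130.4 y = 1517.13
214.8 x + 158.8 y = -21712.35
Solving the 2×2 system: x ≈ -61.3, y ≈ -53.8 km.
Check against A (with the unrounded x, y): √(x²+y²) = 81.57 ≈ 81.56 km. ✓

x ≈ -61.3 km, y ≈ -53.8 km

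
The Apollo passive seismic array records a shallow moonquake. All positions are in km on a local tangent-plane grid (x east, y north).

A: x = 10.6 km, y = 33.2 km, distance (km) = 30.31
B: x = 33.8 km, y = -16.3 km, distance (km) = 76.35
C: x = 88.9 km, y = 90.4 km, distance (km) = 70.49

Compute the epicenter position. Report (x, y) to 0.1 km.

Circle about each station: (x − 10.6)² + (y − 33.2)² = 30.31²; (x − 33.8)² + (y + 16.3)² = 76.35²; (x − 88.9)² + (y − 90.4)² = 70.49².
Subtracting the A equation from the B and C equations removes the quadratic terms:
46.4 x − 99.0 y = -4717.10
156.6 x + 114.4 y = 10810.63
Solving the 2×2 system: x ≈ 25.5, y ≈ 59.6 km.

(25.5, 59.6)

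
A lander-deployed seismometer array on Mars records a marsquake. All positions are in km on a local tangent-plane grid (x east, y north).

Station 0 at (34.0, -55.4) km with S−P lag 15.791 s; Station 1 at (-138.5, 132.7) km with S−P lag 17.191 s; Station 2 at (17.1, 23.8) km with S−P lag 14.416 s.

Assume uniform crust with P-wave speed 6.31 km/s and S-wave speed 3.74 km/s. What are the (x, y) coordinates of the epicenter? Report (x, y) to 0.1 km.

Distance from S−P lag: d = Δt · v_P v_S / (v_P − v_S) = Δt · (6.31·3.74)/(6.31−3.74) ≈ 9.1826·Δt.
So d_Station 0 = 145.00, d_Station 1 = 157.86, d_Station 2 = 132.38 km.
Circle about each station: (x − 34.0)² + (y + 55.4)² = 145.00²; (x + 138.5)² + (y − 132.7)² = 157.86²; (x − 17.1)² + (y − 23.8)² = 132.38².
Subtracting pairs of circle equations eliminates x²+y² and gives linear equations (the radical axes):
-345.0 x + 376.2 y = 28671.60
-33.8 x + 158.4 y = 134.23
Solving the 2×2 system: x ≈ -107.1, y ≈ -22.0 km.

-107.1 km east, -22.0 km north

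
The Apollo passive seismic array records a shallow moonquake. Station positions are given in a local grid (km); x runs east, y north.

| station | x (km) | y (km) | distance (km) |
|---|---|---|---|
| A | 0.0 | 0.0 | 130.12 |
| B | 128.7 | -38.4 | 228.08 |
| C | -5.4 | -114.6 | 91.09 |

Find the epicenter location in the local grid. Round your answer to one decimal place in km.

Circle about each station: x² + y² = 130.12²; (x − 128.7)² + (y + 38.4)² = 228.08²; (x + 5.4)² + (y + 114.6)² = 91.09².
Subtracting the A equation from the B and C equations removes the quadratic terms:
257.4 x − 76.8 y = -17051.02
-10.8 x − 229.2 y = 21796.15
Solving the 2×2 system: x ≈ -93.3, y ≈ -90.7 km.
Check against A (with the unrounded x, y): √(x²+y²) = 130.12 ≈ 130.12 km. ✓

-93.3 km east, -90.7 km north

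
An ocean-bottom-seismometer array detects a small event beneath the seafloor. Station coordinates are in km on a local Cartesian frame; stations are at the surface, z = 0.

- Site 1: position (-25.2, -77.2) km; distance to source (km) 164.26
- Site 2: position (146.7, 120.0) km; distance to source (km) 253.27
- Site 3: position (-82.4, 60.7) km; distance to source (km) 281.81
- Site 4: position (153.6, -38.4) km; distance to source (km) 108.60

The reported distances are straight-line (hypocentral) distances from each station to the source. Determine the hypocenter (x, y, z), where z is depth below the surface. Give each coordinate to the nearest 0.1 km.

(121.4, -125.7, 56.0)

Each station gives a sphere (x−x_i)² + (y−y_i)² + z² = d_i² (stations at z=0).
Subtracting the Site 1 sphere from Site 2 and Site 3: z² cancels, leaving linear equations in x and y:
343.8 x + 394.4 y = -7838.34
-114.4 x + 275.8 y = -48556.16
Solving: x ≈ 121.401, y ≈ -125.700 km (keep extra digits for the depth step; rounded: 121.4, -125.7).
Then from the Site 1 sphere: z² = 164.26² − (x + 25.2)² − (y + 77.2)² with x = 121.401, y = -125.700, so z ≈ 56.011 ≈ 56.0 km.
Check against Site 4 (with the unrounded solution): distance 108.61 ≈ 108.60 km. ✓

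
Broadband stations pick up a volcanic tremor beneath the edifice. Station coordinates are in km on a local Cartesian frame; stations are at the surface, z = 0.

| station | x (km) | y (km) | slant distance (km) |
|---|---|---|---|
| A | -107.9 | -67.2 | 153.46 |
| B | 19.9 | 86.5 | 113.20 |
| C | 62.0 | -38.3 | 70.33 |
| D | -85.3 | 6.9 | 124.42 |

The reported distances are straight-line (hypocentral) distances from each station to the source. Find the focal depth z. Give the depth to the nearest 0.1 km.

Each station gives a sphere (x−x_i)² + (y−y_i)² + z² = d_i² (stations at z=0).
Subtracting the A sphere from B and C: z² cancels, leaving linear equations in x and y:
255.6 x + 307.4 y = 2455.74
339.8 x + 57.8 y = 7756.30
Solving: x ≈ 25.004, y ≈ -12.802 km (keep extra digits for the depth step; rounded: 25.0, -12.8).
Then from the A sphere: z² = 153.46² − (x + 107.9)² − (y + 67.2)² with x = 25.004, y = -12.802, so z ≈ 54.105 ≈ 54.1 km.

z ≈ 54.1 km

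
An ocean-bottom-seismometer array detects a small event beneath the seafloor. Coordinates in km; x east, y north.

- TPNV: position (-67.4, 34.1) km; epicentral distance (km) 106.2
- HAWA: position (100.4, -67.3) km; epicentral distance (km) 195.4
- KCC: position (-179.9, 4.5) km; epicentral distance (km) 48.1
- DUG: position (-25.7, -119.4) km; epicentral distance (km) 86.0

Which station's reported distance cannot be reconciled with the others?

Solve using three stations at a time. Using TPNV, HAWA, DUG (subtract circle equations pairwise → linear system) gives (x, y) ≈ (-95.0, -68.5).
Distances from that point to each station vs reported:
  TPNV: calculated 106.2 vs reported 106.2 → residual 0.0 km
  HAWA: calculated 195.4 vs reported 195.4 → residual 0.0 km
  KCC: calculated 111.9 vs reported 48.1 → residual 63.8 km
  DUG: calculated 86.0 vs reported 86.0 → residual 0.0 km
TPNV, HAWA, DUG are mutually consistent (residuals ≈ 0); KCC is off by 63.8 km.

KCC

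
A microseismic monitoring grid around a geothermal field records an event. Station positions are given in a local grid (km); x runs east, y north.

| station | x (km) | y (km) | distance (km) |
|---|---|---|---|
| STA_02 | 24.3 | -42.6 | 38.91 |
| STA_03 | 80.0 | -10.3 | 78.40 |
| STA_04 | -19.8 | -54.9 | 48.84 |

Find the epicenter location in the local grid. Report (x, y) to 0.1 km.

Circle about each station: (x − 24.3)² + (y + 42.6)² = 38.91²; (x − 80.0)² + (y + 10.3)² = 78.40²; (x + 19.8)² + (y + 54.9)² = 48.84².
Subtracting the STA_02 equation from the STA_03 and STA_04 equations removes the quadratic terms:
111.4 x + 64.6 y = -531.73
-88.2 x − 24.6 y = 129.44
Solving the 2×2 system: x ≈ 1.6, y ≈ -11.0 km.

1.6 km east, -11.0 km north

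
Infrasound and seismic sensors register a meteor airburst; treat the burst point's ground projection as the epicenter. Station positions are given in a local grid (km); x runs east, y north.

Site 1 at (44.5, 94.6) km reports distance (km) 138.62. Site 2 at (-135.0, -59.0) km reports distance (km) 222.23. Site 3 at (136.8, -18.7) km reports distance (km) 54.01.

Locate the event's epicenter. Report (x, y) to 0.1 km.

Circle about each station: (x − 44.5)² + (y − 94.6)² = 138.62²; (x + 135.0)² + (y + 59.0)² = 222.23²; (x − 136.8)² + (y + 18.7)² = 54.01².
Subtracting the Site 1 equation from the Site 2 and Site 3 equations removes the quadratic terms:
-359.0 x − 307.2 y = -19394.08
184.6 x − 226.6 y = 24432.94
Solving the 2×2 system: x ≈ 86.2, y ≈ -37.6 km.

x ≈ 86.2 km, y ≈ -37.6 km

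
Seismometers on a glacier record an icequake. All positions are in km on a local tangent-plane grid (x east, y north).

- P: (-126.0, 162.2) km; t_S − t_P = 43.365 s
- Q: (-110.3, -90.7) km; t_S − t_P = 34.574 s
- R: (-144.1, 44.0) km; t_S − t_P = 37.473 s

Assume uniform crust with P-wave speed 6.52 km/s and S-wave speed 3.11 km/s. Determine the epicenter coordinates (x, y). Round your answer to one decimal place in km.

Distance from S−P lag: d = Δt · v_P v_S / (v_P − v_S) = Δt · (6.52·3.11)/(6.52−3.11) ≈ 5.9464·Δt.
So d_P = 257.87, d_Q = 205.59, d_R = 222.83 km.
Circle about each station: (x + 126.0)² + (y − 162.2)² = 257.87²; (x + 110.3)² + (y + 90.7)² = 205.59²; (x + 144.1)² + (y − 44.0)² = 222.83².
Subtracting the P equation from the Q and R equations removes the quadratic terms:
31.4 x − 505.8 y = 2437.43
-36.2 x − 236.4 y = -2640.30
Solving the 2×2 system: x ≈ 74.3, y ≈ -0.2 km.

x ≈ 74.3 km, y ≈ -0.2 km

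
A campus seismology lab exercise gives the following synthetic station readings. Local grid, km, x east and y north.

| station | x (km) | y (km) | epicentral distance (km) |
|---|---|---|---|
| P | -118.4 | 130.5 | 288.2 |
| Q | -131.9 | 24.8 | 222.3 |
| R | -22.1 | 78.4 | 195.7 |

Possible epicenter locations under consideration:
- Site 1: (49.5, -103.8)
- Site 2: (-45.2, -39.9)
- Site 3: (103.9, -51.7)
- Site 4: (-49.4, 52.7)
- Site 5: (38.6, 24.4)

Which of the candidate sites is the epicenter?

For each candidate, compare |candidate − station| to the reported distance:
Site 1: residuals P 0.0, Q 0.1, R 0.1 → max 0.1 km
Site 2: residuals P 102.7, Q 114.1, R 75.2 → max 114.1 km
Site 3: residuals P 0.8, Q 25.6, R 14.6 → max 25.6 km
Site 4: residuals P 184.2, Q 135.2, R 158.2 → max 184.2 km
Site 5: residuals P 98.7, Q 51.8, R 114.5 → max 114.5 km
Only Site 1 has all residuals ≈ 0.

Site 1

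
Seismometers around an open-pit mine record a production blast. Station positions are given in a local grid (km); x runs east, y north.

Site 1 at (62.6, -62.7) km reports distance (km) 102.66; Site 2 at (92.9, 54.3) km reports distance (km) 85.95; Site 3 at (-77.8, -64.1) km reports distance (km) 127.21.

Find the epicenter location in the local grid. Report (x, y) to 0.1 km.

Circle about each station: (x − 62.6)² + (y + 62.7)² = 102.66²; (x − 92.9)² + (y − 54.3)² = 85.95²; (x + 77.8)² + (y + 64.1)² = 127.21².
Subtracting pairs of circle equations eliminates x²+y² and gives linear equations (the radical axes):
60.6 x + 234.0 y = 6880.52
-280.8 x − 2.8 y = -3331.71
Solving the 2×2 system: x ≈ 11.6, y ≈ 26.4 km.

(11.6, 26.4)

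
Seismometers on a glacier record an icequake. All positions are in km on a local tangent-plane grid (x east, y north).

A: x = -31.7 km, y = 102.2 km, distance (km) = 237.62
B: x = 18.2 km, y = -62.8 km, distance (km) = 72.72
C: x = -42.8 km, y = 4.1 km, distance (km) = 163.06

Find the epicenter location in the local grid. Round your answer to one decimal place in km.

(72.2, -111.5)

Circle about each station: (x + 31.7)² + (y − 102.2)² = 237.62²; (x − 18.2)² + (y + 62.8)² = 72.72²; (x + 42.8)² + (y − 4.1)² = 163.06².
Subtracting pairs of circle equations eliminates x²+y² and gives linear equations (the radical axes):
99.8 x − 330.0 y = 44000.42
-22.2 x − 196.2 y = 20273.62
Solving the 2×2 system: x ≈ 72.2, y ≈ -111.5 km.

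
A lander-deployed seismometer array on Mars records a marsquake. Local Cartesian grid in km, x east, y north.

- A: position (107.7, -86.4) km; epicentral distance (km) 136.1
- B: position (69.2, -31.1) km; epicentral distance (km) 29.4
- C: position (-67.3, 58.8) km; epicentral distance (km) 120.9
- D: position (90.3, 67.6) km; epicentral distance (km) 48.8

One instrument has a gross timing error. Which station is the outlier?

Solve using three stations at a time. Using A, C, D (subtract circle equations pairwise → linear system) gives (x, y) ≈ (51.7, 37.7).
Distances from that point to each station vs reported:
  A: calculated 136.1 vs reported 136.1 → residual 0.0 km
  B: calculated 71.0 vs reported 29.4 → residual 41.6 km
  C: calculated 120.9 vs reported 120.9 → residual 0.0 km
  D: calculated 48.8 vs reported 48.8 → residual 0.0 km
A, C, D are mutually consistent (residuals ≈ 0); B is off by 41.6 km.

B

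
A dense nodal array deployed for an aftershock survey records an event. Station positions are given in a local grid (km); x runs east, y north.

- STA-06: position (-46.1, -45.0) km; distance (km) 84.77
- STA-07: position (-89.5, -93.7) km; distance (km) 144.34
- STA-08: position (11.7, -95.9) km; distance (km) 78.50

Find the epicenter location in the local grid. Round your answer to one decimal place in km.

x ≈ 35.2 km, y ≈ -21.0 km

Circle about each station: (x + 46.1)² + (y + 45.0)² = 84.77²; (x + 89.5)² + (y + 93.7)² = 144.34²; (x − 11.7)² + (y + 95.9)² = 78.50².
Subtracting the STA-06 equation from the STA-07 and STA-08 equations removes the quadratic terms:
-86.8 x − 97.4 y = -1008.35
115.6 x − 101.8 y = 6207.19
Solving the 2×2 system: x ≈ 35.2, y ≈ -21.0 km.
Check against STA-06 (with the unrounded x, y): √((x + 46.1)²+(y + 45.0)²) = 84.76 ≈ 84.77 km. ✓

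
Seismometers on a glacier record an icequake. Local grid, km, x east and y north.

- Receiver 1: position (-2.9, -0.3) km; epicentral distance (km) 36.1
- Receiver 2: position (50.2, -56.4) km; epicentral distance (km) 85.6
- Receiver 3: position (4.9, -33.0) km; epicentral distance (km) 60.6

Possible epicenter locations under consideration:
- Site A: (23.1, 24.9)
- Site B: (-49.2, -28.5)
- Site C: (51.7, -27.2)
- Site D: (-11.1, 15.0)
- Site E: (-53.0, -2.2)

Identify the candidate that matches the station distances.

Site A

For each candidate, compare |candidate − station| to the reported distance:
Site A: residuals Receiver 1 0.1, Receiver 2 0.1, Receiver 3 0.1 → max 0.1 km
Site B: residuals Receiver 1 18.1, Receiver 2 17.6, Receiver 3 6.3 → max 18.1 km
Site C: residuals Receiver 1 24.8, Receiver 2 56.4, Receiver 3 13.4 → max 56.4 km
Site D: residuals Receiver 1 18.7, Receiver 2 8.5, Receiver 3 10.0 → max 18.7 km
Site E: residuals Receiver 1 14.0, Receiver 2 31.0, Receiver 3 5.0 → max 31.0 km
Only Site A has all residuals ≈ 0.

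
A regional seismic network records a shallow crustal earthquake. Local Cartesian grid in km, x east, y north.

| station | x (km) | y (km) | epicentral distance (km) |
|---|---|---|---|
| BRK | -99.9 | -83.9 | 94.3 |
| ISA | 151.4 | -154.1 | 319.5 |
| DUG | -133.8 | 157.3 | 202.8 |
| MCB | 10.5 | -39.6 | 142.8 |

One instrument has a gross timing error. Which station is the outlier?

DUG

Solve using three stations at a time. Using BRK, ISA, MCB (subtract circle equations pairwise → linear system) gives (x, y) ≈ (-124.4, 7.1).
Distances from that point to each station vs reported:
  BRK: calculated 94.3 vs reported 94.3 → residual 0.0 km
  ISA: calculated 319.5 vs reported 319.5 → residual 0.0 km
  DUG: calculated 150.5 vs reported 202.8 → residual 52.3 km
  MCB: calculated 142.8 vs reported 142.8 → residual 0.0 km
BRK, ISA, MCB are mutually consistent (residuals ≈ 0); DUG is off by 52.3 km.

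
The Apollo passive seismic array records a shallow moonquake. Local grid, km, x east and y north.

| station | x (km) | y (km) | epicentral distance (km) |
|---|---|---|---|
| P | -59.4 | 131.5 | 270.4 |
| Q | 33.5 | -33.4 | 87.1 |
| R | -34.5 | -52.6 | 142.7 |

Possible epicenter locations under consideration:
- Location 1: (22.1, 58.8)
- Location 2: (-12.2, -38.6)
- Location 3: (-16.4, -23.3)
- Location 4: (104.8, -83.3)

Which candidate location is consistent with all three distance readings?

Location 4

For each candidate, compare |candidate − station| to the reported distance:
Location 1: residuals P 161.2, Q 5.8, R 17.7 → max 161.2 km
Location 2: residuals P 93.9, Q 41.1, R 116.4 → max 116.4 km
Location 3: residuals P 109.7, Q 36.2, R 108.3 → max 109.7 km
Location 4: residuals P 0.0, Q 0.1, R 0.1 → max 0.1 km
Only Location 4 has all residuals ≈ 0.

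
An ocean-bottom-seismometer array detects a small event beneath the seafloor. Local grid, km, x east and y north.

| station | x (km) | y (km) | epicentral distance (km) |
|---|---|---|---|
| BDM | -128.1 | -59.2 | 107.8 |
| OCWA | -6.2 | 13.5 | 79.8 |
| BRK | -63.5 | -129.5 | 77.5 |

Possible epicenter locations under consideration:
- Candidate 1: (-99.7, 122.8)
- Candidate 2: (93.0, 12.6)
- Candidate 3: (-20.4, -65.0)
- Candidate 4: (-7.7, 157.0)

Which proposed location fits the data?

For each candidate, compare |candidate − station| to the reported distance:
Candidate 1: residuals BDM 76.4, OCWA 64.0, BRK 177.4 → max 177.4 km
Candidate 2: residuals BDM 124.7, OCWA 19.4, BRK 133.9 → max 133.9 km
Candidate 3: residuals BDM 0.1, OCWA 0.0, BRK 0.1 → max 0.1 km
Candidate 4: residuals BDM 139.7, OCWA 63.7, BRK 214.4 → max 214.4 km
Only Candidate 3 has all residuals ≈ 0.

Candidate 3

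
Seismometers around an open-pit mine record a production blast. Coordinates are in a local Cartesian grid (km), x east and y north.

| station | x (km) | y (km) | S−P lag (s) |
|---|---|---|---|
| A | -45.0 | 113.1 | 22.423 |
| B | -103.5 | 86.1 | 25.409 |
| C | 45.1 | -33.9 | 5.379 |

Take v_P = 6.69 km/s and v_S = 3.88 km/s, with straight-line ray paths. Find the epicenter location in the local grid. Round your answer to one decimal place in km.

Distance from S−P lag: d = Δt · v_P v_S / (v_P − v_S) = Δt · (6.69·3.88)/(6.69−3.88) ≈ 9.2374·Δt.
So d_A = 207.13, d_B = 234.71, d_C = 49.69 km.
Circle about each station: (x + 45.0)² + (y − 113.1)² = 207.13²; (x + 103.5)² + (y − 86.1)² = 234.71²; (x − 45.1)² + (y + 33.9)² = 49.69².
Subtracting pairs of circle equations eliminates x²+y² and gives linear equations (the radical axes):
-117.0 x − 54.0 y = -8877.10
180.2 x − 294.0 y = 28800.35
Solving the 2×2 system: x ≈ 94.4, y ≈ -40.1 km.

(94.4, -40.1)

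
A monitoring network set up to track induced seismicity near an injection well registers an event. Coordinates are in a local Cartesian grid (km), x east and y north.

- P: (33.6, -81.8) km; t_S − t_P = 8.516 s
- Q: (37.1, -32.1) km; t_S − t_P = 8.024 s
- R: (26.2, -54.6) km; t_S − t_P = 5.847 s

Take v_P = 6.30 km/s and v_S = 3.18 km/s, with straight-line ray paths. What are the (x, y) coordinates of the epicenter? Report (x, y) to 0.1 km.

x ≈ -11.1 km, y ≈ -50.3 km

Distance from S−P lag: d = Δt · v_P v_S / (v_P − v_S) = Δt · (6.30·3.18)/(6.30−3.18) ≈ 6.4212·Δt.
So d_P = 54.68, d_Q = 51.52, d_R = 37.54 km.
Circle about each station: (x − 33.6)² + (y + 81.8)² = 54.68²; (x − 37.1)² + (y + 32.1)² = 51.52²; (x − 26.2)² + (y + 54.6)² = 37.54².
Subtracting pairs of circle equations eliminates x²+y² and gives linear equations (the radical axes):
7.0 x + 99.4 y = -5077.79
-14.8 x + 54.4 y = -2571.95
Solving the 2×2 system: x ≈ -11.1, y ≈ -50.3 km.
Check against P (with the unrounded x, y): √((x − 33.6)²+(y + 81.8)²) = 54.69 ≈ 54.68 km. ✓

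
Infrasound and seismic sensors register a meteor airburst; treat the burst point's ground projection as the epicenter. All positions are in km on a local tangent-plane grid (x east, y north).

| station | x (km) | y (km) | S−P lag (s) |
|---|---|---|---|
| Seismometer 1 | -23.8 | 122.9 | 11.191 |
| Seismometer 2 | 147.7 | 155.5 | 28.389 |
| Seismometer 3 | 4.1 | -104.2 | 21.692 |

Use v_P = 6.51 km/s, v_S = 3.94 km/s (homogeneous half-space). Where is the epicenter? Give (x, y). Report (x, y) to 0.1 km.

(-122.8, 71.2)

Distance from S−P lag: d = Δt · v_P v_S / (v_P − v_S) = Δt · (6.51·3.94)/(6.51−3.94) ≈ 9.9803·Δt.
So d_Seismometer 1 = 111.69, d_Seismometer 2 = 283.33, d_Seismometer 3 = 216.49 km.
Circle about each station: (x + 23.8)² + (y − 122.9)² = 111.69²; (x − 147.7)² + (y − 155.5)² = 283.33²; (x − 4.1)² + (y + 104.2)² = 216.49².
Subtracting the Seismometer 1 equation from the Seismometer 2 and Seismometer 3 equations removes the quadratic terms:
343.0 x + 65.2 y = -37476.54
55.8 x − 454.2 y = -39189.66
Solving the 2×2 system: x ≈ -122.8, y ≈ 71.2 km.
Check against Seismometer 1 (with the unrounded x, y): √((x + 23.8)²+(y − 122.9)²) = 111.68 ≈ 111.69 km. ✓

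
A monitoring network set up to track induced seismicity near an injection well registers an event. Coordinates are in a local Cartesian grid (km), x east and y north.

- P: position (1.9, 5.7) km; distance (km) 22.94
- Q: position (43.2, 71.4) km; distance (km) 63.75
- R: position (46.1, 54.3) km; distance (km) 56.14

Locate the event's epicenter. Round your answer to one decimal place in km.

(-3.5, 28.0)

Circle about each station: (x − 1.9)² + (y − 5.7)² = 22.94²; (x − 43.2)² + (y − 71.4)² = 63.75²; (x − 46.1)² + (y − 54.3)² = 56.14².
Subtracting the P equation from the Q and R equations removes the quadratic terms:
82.6 x + 131.4 y = 3390.28
88.4 x + 97.2 y = 2412.14
Solving the 2×2 system: x ≈ -3.5, y ≈ 28.0 km.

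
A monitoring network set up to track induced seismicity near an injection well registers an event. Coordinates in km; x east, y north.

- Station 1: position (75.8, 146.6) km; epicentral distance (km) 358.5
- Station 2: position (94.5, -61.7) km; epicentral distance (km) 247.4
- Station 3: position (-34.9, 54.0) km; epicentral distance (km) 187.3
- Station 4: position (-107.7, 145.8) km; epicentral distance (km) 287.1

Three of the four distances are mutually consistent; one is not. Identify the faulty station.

Station 3

Solve using three stations at a time. Using Station 1, Station 2, Station 4 (subtract circle equations pairwise → linear system) gives (x, y) ≈ (-140.3, -139.4).
Distances from that point to each station vs reported:
  Station 1: calculated 358.4 vs reported 358.5 → residual 0.1 km
  Station 2: calculated 247.3 vs reported 247.4 → residual 0.1 km
  Station 3: calculated 220.2 vs reported 187.3 → residual 32.9 km
  Station 4: calculated 287.0 vs reported 287.1 → residual 0.1 km
Station 1, Station 2, Station 4 are mutually consistent (residuals ≈ 0); Station 3 is off by 32.9 km.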